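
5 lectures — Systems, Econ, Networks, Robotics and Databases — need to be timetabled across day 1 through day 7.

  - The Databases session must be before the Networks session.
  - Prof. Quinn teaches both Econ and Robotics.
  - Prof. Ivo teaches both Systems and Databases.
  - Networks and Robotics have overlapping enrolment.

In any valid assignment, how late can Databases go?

Downstream work caps Databases at day 6.
Databases at day 6 is achievable: Systems -> day 1; Databases -> day 6; Econ -> day 1; Networks -> day 7; Robotics -> day 2.

day 6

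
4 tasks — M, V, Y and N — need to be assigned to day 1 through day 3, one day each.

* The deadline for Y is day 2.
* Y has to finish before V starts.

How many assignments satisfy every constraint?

27

Splitting on M: it can be day 1 (9), day 2 (9), day 3 (9). Listing each branch's schedules as (V, Y, N) by day number:
M=day 1: (2,1,1) (2,1,2) (2,1,3) (3,1,1) (3,1,2) (3,1,3) (3,2,1) (3,2,2) (3,2,3) — 9.
M=day 2: (2,1,1) (2,1,2) (2,1,3) (3,1,1) (3,1,2) (3,1,3) (3,2,1) (3,2,2) (3,2,3) — 9.
M=day 3: (2,1,1) (2,1,2) (2,1,3) (3,1,1) (3,1,2) (3,1,3) (3,2,1) (3,2,2) (3,2,3) — 9.
Summing: 9 + 9 + 9 = 27.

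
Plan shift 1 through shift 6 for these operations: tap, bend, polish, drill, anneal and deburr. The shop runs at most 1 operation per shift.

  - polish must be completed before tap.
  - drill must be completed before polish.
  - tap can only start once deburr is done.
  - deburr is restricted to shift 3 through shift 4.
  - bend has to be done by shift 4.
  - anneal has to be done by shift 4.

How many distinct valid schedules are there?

12

Splitting on bend: it can be shift 1 (4), shift 2 (4), shift 3 (2), shift 4 (2). Listing each branch's schedules as (tap, polish, drill, anneal, deburr) by shift number:
bend=shift 1: (6,5,2,3,4) (6,5,2,4,3) (6,5,3,2,4) (6,5,4,2,3) — 4.
bend=shift 2: (6,5,1,3,4) (6,5,1,4,3) (6,5,3,1,4) (6,5,4,1,3) — 4.
bend=shift 3: (6,5,1,2,4) (6,5,2,1,4) — 2.
bend=shift 4: (6,5,1,2,3) (6,5,2,1,3) — 2.
Summing: 4 + 4 + 2 + 2 = 12.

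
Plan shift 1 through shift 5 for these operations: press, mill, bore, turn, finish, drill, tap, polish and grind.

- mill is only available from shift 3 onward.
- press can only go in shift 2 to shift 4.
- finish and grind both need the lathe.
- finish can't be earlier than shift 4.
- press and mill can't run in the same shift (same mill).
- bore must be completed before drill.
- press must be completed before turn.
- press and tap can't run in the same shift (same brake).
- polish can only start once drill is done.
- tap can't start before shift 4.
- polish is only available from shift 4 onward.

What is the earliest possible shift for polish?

shift 4

Polish is available from shift 4.
polish at shift 4 is achievable: press=shift 2; tap=shift 4; finish=shift 4; drill=shift 2; mill=shift 3; polish=shift 4; grind=shift 1; turn=shift 3; bore=shift 1.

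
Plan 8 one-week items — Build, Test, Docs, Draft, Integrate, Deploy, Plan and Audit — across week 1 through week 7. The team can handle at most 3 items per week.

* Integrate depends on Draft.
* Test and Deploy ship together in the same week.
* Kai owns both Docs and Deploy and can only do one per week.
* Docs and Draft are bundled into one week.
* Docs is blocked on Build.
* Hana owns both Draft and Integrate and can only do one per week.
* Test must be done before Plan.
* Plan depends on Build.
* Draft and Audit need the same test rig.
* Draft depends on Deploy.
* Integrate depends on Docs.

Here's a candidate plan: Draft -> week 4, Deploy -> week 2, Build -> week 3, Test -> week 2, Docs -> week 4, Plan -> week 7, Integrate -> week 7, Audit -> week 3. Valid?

Yes

Kai owns both Docs and Deploy and can only do one per week — holds.
Plan depends on Build — holds.
Draft and Audit need the same test rig — holds.
Hana owns both Draft and Integrate and can only do one per week — holds.
Integrate depends on Docs — holds.
Draft depends on Deploy — holds.
Integrate depends on Draft — holds.
Test and Deploy ship together in the same week — holds.
Docs is blocked on Build — holds.
The team can handle at most 3 items per week — holds.
Docs and Draft are bundled into one week — holds.
Test must be done before Plan — holds.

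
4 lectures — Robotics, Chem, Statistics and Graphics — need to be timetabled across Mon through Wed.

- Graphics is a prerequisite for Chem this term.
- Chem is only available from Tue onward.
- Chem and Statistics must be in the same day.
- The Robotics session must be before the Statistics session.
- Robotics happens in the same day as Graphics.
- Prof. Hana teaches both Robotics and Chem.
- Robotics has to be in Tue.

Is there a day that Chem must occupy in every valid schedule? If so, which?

Chem's window is Tue–Wed.
Robotics is fixed at Tue, and Chem can't share a day with Robotics.
So Chem must be Wed.

Wed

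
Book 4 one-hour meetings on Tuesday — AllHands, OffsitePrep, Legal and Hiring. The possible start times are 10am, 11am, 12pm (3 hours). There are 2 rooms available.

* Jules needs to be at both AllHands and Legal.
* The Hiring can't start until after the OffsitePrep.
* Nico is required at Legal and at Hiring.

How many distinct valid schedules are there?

12

Splitting on AllHands: it can be 10am (3), 11am (4), 12pm (5). Listing each branch's schedules as (OffsitePrep, Legal, Hiring):
AllHands=10am: (10am,11am,12pm) (10am,12pm,11am) (11am,11am,12pm) — 3.
AllHands=11am: (10am,10am,11am) (10am,10am,12pm) (10am,12pm,11am) (11am,10am,12pm) — 4.
AllHands=12pm: (10am,10am,11am) (10am,10am,12pm) (10am,11am,12pm) (11am,10am,12pm) (11am,11am,12pm) — 5.
Summing: 3 + 4 + 5 = 12.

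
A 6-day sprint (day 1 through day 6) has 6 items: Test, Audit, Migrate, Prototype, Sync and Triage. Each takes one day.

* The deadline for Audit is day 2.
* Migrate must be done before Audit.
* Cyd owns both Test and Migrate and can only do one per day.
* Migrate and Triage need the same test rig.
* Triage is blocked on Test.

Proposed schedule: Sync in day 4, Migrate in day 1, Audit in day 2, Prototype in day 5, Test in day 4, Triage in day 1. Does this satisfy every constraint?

Invalid. Migrate and Triage need the same test rig.

Triage is blocked on Test — violated.
Migrate must be done before Audit — holds.
Migrate and Triage need the same test rig — violated.
Cyd owns both Test and Migrate and can only do one per day — holds.
The deadline for Audit is day 2 — holds.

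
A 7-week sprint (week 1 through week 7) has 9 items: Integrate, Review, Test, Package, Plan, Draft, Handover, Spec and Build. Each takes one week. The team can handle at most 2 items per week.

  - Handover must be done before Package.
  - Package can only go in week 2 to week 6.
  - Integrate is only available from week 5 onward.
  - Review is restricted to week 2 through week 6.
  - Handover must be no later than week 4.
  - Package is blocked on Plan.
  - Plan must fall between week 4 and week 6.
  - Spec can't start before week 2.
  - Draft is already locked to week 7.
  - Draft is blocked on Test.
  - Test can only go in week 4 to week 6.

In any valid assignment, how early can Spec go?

Spec is available from week 2.
Spec at week 2 is achievable: Handover -> week 1, Spec -> week 2, Package -> week 5, Integrate -> week 5, Test -> week 4, Plan -> week 4, Review -> week 2, Build -> week 1, Draft -> week 7.

week 2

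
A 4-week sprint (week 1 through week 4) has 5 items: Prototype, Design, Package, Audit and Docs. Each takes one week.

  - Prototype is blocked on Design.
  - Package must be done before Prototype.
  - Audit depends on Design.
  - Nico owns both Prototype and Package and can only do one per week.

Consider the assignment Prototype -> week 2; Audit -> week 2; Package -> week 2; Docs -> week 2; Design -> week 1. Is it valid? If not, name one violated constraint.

Invalid. Nico owns both Prototype and Package and can only do one per week.

Prototype is blocked on Design — holds.
Nico owns both Prototype and Package and can only do one per week — violated.
Audit depends on Design — holds.
Package must be done before Prototype — violated.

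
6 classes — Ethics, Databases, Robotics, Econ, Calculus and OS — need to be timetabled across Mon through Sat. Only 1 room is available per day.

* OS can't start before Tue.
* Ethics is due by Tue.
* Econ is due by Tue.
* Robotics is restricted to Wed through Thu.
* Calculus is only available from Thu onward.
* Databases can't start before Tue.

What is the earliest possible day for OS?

Wed

OS is available from Tue.
OS at Wed is achievable: Databases=Sat; Calculus=Fri; OS=Wed; Ethics=Mon; Econ=Tue; Robotics=Thu.
Nothing earlier works — the capacity limit rule out every day before Wed.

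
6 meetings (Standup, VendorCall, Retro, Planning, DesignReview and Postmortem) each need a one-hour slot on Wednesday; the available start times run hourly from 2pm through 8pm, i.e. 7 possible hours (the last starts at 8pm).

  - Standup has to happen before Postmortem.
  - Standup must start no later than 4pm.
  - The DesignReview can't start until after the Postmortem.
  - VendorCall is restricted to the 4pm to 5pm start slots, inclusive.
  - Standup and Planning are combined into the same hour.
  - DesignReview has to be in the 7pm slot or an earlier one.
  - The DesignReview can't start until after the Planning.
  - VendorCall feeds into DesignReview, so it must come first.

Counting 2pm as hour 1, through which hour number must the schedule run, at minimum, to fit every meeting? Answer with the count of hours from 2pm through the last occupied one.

The precedence chain requires at least 3 distinct hours.
Propagating the time windows through the other constraints, DesignReview can't land before 5pm — that is hour 4 counting from 2pm — so the schedule must run through at least 4 hours.
4 works (last occupied hour: 5pm): for example Standup in 2pm, Planning in 2pm, DesignReview in 5pm, VendorCall in 4pm, Postmortem in 3pm, Retro in 2pm.

4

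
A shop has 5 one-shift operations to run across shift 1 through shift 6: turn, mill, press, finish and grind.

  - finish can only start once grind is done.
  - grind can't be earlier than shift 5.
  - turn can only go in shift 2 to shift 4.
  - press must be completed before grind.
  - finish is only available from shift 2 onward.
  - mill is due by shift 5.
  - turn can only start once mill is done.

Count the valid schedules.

Splitting on turn: it can be shift 2 (4), shift 3 (8), shift 4 (12). Listing each branch's schedules as (mill, press, finish, grind) by shift number:
turn=shift 2: (1,1,6,5) (1,2,6,5) (1,3,6,5) (1,4,6,5) — 4.
turn=shift 3: (1,1,6,5) (1,2,6,5) (1,3,6,5) (1,4,6,5) (2,1,6,5) (2,2,6,5) (2,3,6,5) (2,4,6,5) — 8.
turn=shift 4: (1,1,6,5) (1,2,6,5) (1,3,6,5) (1,4,6,5) (2,1,6,5) (2,2,6,5) (2,3,6,5) (2,4,6,5) (3,1,6,5) (3,2,6,5) (3,3,6,5) (3,4,6,5) — 12.
Summing: 4 + 8 + 12 = 24.

24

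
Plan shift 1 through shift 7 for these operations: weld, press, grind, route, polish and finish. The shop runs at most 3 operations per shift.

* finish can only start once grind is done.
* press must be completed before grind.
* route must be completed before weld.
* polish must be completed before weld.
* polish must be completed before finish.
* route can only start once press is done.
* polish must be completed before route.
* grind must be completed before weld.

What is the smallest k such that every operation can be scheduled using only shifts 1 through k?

The precedence chain requires at least 3 distinct shifts.
With at most 3 per shift and 6 operations, at least 2 shifts are needed.
3 works (last occupied shift: shift 3): for example route -> shift 2, weld -> shift 3, polish -> shift 1, finish -> shift 3, press -> shift 1, grind -> shift 2.

3 shifts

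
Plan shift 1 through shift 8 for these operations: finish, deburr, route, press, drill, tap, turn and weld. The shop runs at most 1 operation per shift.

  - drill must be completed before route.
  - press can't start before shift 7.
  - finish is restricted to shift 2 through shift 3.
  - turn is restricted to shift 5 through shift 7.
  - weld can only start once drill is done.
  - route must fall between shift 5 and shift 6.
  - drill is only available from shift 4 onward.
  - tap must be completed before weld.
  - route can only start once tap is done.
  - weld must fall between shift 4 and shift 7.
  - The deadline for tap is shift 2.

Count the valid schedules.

Splitting on finish: it can be shift 2 (4), shift 3 (8). Listing each branch's schedules as (deburr, route, press, drill, tap, turn, weld) by shift number:
finish=shift 2: (3,5,8,4,1,6,7) (3,5,8,4,1,7,6) (3,6,8,4,1,5,7) (3,6,8,4,1,7,5) — 4.
finish=shift 3: (1,5,8,4,2,6,7) (1,5,8,4,2,7,6) (1,6,8,4,2,5,7) (1,6,8,4,2,7,5) (2,5,8,4,1,6,7) (2,5,8,4,1,7,6) (2,6,8,4,1,5,7) (2,6,8,4,1,7,5) — 8.
Summing: 4 + 8 = 12.

12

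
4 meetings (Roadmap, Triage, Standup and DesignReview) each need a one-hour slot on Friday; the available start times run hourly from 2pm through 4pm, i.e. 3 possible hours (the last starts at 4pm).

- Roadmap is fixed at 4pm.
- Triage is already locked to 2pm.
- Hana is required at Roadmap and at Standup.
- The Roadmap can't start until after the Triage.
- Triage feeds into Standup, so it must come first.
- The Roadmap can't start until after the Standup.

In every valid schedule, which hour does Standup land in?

3pm

Triage is fixed at 2pm and must come before Standup, so Standup is at least 3pm.
Roadmap is fixed at 4pm and must come after Standup, so Standup is at most 3pm.
So Standup must be 3pm.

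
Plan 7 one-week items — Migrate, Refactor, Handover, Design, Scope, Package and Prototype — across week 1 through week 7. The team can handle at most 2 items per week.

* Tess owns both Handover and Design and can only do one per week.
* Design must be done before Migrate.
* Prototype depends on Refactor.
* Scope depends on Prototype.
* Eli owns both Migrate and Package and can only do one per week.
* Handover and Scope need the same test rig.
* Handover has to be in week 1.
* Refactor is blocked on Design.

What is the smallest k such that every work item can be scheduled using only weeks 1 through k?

The precedence chain requires at least 4 distinct weeks.
With at most 2 per week and 7 work items, at least 4 weeks are needed.
Could 4 weeks be enough, i.e. nothing placed later than week 4? No: Handover's window within 4 weeks is {week 1}; Refactor must come after Design (at week 1 or later) → {week 2, week 3, week 4}; Design must come before Refactor (at week 4 or earlier) → {week 1, week 2, week 3}; Scope must come after Prototype (at week 1 or later) → {week 2, week 3, week 4}; Prototype must come before Scope (at week 4 or earlier) → {week 1, week 2, week 3}; Prototype must come after Refactor (at week 2 or later) → {week 3}; Refactor must come before Prototype (at week 3 or earlier) → {week 2}; Design can't share with Handover (week 1) → {week 2, week 3}; Refactor must come after Design (at week 2 or later) → nothing is left.
So 4 weeks is not enough.
5 works (last occupied week: week 5): for example Prototype -> week 4, Migrate -> week 3, Handover -> week 1, Package -> week 1, Scope -> week 5, Refactor -> week 3, Design -> week 2.

5 weeks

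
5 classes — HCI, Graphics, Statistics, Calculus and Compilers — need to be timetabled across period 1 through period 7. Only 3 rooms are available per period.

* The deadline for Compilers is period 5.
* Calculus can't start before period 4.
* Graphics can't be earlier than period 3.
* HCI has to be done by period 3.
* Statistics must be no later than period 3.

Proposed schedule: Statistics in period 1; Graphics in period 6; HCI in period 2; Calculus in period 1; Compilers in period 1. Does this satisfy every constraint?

The deadline for Compilers is period 5 — holds.
Calculus can't start before period 4 — violated.
Statistics must be no later than period 3 — holds.
Graphics can't be earlier than period 3 — holds.
HCI has to be done by period 3 — holds.
Only 3 rooms are available per period — holds.

No — it violates: Calculus can't start before period 4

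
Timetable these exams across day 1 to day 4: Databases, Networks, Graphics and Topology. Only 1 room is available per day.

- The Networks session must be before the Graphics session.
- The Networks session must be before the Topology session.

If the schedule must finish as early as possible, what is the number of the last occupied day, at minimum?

The precedence chain requires at least 2 distinct days.
With at most 1 per day and 4 exams, at least 4 days are needed.
4 works (last occupied day: day 4): for example Graphics -> day 2, Topology -> day 3, Databases -> day 4, Networks -> day 1.

4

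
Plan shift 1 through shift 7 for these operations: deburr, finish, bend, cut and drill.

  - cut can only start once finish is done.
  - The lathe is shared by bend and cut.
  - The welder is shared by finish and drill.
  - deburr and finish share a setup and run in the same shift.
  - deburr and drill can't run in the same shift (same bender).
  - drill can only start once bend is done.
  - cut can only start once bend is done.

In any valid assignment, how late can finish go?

Downstream work caps finish at shift 6.
finish at shift 6 is achievable: cut=shift 7; drill=shift 2; finish=shift 6; deburr=shift 6; bend=shift 1.

shift 6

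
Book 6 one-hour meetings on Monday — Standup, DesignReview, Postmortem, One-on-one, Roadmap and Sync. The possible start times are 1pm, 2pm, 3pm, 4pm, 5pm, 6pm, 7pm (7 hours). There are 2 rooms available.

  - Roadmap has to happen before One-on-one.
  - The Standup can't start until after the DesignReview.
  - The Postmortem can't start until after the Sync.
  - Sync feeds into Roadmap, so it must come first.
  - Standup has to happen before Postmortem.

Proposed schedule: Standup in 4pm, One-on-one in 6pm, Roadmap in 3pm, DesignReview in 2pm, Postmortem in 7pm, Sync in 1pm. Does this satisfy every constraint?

The Postmortem can't start until after the Sync — holds.
There are 2 rooms available — holds.
Sync feeds into Roadmap, so it must come first — holds.
Roadmap has to happen before One-on-one — holds.
Standup has to happen before Postmortem — holds.
The Standup can't start until after the DesignReview — holds.

Valid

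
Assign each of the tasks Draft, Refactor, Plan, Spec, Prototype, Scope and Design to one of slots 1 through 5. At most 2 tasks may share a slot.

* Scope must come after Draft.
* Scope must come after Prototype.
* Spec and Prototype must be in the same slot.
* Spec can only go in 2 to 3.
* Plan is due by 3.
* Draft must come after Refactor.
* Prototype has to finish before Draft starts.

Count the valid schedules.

Splitting on Draft: it can be 3 (12), 4 (28). Listing each branch's schedules as (Refactor, Plan, Spec, Prototype, Scope, Design):
Draft=3: (1,1,2,2,4,3) (1,1,2,2,4,4) (1,1,2,2,4,5) (1,1,2,2,5,3) (1,1,2,2,5,4) (1,1,2,2,5,5) (1,3,2,2,4,1) (1,3,2,2,4,4) (1,3,2,2,4,5) (1,3,2,2,5,1) (1,3,2,2,5,4) (1,3,2,2,5,5) — 12.
Draft=4: (1,1,2,2,5,3) (1,1,2,2,5,4) (1,1,2,2,5,5) (1,1,3,3,5,2) (1,1,3,3,5,4) (1,1,3,3,5,5) (1,2,3,3,5,1) (1,2,3,3,5,2) (1,2,3,3,5,4) (1,2,3,3,5,5) (1,3,2,2,5,1) (1,3,2,2,5,3) (1,3,2,2,5,4) (1,3,2,2,5,5) (2,1,3,3,5,1) (2,1,3,3,5,2) (2,1,3,3,5,4) (2,1,3,3,5,5) (2,2,3,3,5,1) (2,2,3,3,5,4) (2,2,3,3,5,5) (3,1,2,2,5,1) (3,1,2,2,5,3) (3,1,2,2,5,4) (3,1,2,2,5,5) (3,3,2,2,5,1) (3,3,2,2,5,4) (3,3,2,2,5,5) — 28.
Summing: 12 + 28 = 40.

40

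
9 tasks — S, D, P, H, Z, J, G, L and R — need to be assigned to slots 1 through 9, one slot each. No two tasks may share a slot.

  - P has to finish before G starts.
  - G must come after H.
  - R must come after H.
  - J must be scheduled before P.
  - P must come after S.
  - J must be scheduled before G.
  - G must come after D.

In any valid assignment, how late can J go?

7

Downstream work caps J at 7.
J at 7 is achievable: R -> 4; Z -> 5; G -> 9; P -> 8; L -> 6; S -> 2; D -> 3; H -> 1; J -> 7.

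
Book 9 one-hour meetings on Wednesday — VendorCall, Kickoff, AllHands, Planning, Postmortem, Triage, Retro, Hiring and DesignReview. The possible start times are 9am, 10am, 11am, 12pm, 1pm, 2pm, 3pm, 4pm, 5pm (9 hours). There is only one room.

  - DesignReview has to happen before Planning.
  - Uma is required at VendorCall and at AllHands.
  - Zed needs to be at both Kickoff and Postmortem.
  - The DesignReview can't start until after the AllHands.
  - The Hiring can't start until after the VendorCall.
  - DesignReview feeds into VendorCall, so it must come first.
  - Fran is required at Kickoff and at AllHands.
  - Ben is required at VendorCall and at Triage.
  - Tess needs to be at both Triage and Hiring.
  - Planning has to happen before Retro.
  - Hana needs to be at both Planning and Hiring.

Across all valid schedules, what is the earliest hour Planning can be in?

11am

Precedence pushes Planning to at least 11am; downstream work caps Planning at 4pm.
Planning at 11am is achievable: Retro in 1pm, Kickoff in 3pm, Planning in 11am, Triage in 5pm, DesignReview in 10am, VendorCall in 12pm, Hiring in 2pm, AllHands in 9am, Postmortem in 4pm.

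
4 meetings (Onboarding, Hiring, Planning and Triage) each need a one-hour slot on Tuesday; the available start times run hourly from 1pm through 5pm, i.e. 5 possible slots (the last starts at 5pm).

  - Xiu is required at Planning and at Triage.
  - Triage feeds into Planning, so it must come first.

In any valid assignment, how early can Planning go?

2pm

Precedence pushes Planning to at least 2pm.
Planning at 2pm is achievable: Planning=2pm, Triage=1pm, Onboarding=1pm, Hiring=1pm.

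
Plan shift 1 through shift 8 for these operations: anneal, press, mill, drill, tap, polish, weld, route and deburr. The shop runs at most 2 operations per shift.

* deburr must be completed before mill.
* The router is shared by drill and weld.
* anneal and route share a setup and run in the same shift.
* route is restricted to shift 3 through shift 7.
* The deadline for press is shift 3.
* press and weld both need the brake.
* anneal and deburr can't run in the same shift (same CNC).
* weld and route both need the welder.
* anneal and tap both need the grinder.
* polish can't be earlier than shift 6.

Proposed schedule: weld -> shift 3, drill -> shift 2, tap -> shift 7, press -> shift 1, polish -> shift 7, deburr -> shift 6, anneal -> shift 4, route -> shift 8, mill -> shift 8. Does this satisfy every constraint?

Invalid. anneal and route share a setup and run in the same shift.

deburr must be completed before mill — holds.
weld and route both need the welder — holds.
press and weld both need the brake — holds.
anneal and route share a setup and run in the same shift — violated.
The router is shared by drill and weld — holds.
anneal and deburr can't run in the same shift (same CNC) — holds.
The shop runs at most 2 operations per shift — holds.
The deadline for press is shift 3 — holds.
route is restricted to shift 3 through shift 7 — violated.
anneal and tap both need the grinder — holds.
polish can't be earlier than shift 6 — holds.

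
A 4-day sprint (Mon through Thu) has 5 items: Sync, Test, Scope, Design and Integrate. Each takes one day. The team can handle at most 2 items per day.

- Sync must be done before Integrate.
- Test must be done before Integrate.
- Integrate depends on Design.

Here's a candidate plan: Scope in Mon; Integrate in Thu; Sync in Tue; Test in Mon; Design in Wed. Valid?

Yes

Sync must be done before Integrate — holds.
Integrate depends on Design — holds.
Test must be done before Integrate — holds.
The team can handle at most 2 items per day — holds.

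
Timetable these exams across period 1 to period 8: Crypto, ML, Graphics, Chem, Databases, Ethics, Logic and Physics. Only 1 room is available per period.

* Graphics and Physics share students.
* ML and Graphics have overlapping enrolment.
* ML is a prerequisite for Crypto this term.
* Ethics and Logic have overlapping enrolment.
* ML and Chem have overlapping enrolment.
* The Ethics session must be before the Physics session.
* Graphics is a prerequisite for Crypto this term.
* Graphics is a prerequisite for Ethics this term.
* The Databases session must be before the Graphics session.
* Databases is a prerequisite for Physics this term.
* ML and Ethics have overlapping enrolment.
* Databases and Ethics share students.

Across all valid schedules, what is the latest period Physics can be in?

Precedence pushes Physics to at least period 4.
Physics at period 8 is achievable: Logic -> period 7, Graphics -> period 2, Ethics -> period 5, Crypto -> period 4, Physics -> period 8, ML -> period 3, Chem -> period 6, Databases -> period 1.

period 8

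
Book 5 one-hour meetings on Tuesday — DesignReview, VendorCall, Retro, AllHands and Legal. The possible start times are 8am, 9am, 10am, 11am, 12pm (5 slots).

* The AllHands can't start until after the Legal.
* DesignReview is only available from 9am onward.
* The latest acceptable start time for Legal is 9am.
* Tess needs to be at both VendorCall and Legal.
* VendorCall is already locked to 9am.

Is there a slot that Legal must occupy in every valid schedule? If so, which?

8am

Legal's window is 8am–9am.
VendorCall is fixed at 9am, and Legal can't share a slot with VendorCall.
So Legal must be 8am.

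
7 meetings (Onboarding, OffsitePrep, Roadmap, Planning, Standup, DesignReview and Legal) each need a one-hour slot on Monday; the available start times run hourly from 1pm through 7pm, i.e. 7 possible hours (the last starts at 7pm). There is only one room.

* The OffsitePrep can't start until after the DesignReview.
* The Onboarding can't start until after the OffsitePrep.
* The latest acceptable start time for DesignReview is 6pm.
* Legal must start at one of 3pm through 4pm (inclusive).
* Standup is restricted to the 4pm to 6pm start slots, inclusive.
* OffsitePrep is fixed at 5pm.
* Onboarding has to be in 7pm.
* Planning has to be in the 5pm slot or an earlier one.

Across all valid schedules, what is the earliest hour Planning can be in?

1pm

Planning's own window allows nothing later than 5pm.
Planning at 1pm is achievable: DesignReview -> 2pm; Onboarding -> 7pm; Standup -> 4pm; Legal -> 3pm; OffsitePrep -> 5pm; Planning -> 1pm; Roadmap -> 6pm.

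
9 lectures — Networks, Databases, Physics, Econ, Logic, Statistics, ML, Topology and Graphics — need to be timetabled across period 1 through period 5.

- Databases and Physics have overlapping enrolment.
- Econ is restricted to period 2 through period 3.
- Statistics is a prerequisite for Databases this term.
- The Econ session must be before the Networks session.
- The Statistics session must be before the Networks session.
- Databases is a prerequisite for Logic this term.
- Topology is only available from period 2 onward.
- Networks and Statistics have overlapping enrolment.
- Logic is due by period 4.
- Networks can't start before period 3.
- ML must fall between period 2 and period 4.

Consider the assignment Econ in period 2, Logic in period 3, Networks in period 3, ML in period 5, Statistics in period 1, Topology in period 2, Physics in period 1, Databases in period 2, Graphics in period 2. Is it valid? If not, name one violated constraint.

Networks and Statistics have overlapping enrolment — holds.
Statistics is a prerequisite for Databases this term — holds.
Logic is due by period 4 — holds.
Databases and Physics have overlapping enrolment — holds.
The Econ session must be before the Networks session — holds.
Networks can't start before period 3 — holds.
ML must fall between period 2 and period 4 — violated.
Econ is restricted to period 2 through period 3 — holds.
Databases is a prerequisite for Logic this term — holds.
The Statistics session must be before the Networks session — holds.
Topology is only available from period 2 onward — holds.

Invalid. ML must fall between period 2 and period 4.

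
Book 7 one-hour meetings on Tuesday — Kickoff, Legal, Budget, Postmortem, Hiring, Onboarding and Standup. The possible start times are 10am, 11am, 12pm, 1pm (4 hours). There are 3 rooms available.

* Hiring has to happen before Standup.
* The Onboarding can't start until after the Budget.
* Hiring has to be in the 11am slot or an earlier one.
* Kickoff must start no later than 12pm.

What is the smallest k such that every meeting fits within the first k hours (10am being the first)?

The precedence chain requires at least 2 distinct hours.
With at most 3 per hour and 7 meetings, at least 3 hours are needed.
3 works (last occupied hour: 12pm): for example Kickoff -> 10am; Standup -> 11am; Hiring -> 10am; Legal -> 11am; Budget -> 10am; Onboarding -> 11am; Postmortem -> 12pm.

3 hours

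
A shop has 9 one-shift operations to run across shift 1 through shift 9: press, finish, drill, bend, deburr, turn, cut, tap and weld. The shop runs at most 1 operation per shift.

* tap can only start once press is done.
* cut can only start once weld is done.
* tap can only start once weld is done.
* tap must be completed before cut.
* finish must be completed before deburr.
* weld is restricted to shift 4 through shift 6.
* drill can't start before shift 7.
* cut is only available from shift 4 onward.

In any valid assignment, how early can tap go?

shift 5

Precedence pushes tap to at least shift 5; downstream work caps tap at shift 8.
tap at shift 5 is achievable: press=shift 1, turn=shift 9, deburr=shift 3, drill=shift 7, cut=shift 6, tap=shift 5, finish=shift 2, bend=shift 8, weld=shift 4.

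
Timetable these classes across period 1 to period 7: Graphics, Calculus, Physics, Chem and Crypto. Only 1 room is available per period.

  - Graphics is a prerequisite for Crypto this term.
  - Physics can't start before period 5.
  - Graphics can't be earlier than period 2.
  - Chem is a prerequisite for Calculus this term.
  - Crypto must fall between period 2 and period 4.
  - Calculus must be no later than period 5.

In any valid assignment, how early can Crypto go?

period 3

Crypto is available from period 2; precedence pushes Crypto to at least period 3; Crypto's own window allows nothing later than period 4.
Crypto at period 3 is achievable: Graphics -> period 2; Chem -> period 1; Calculus -> period 4; Physics -> period 5; Crypto -> period 3.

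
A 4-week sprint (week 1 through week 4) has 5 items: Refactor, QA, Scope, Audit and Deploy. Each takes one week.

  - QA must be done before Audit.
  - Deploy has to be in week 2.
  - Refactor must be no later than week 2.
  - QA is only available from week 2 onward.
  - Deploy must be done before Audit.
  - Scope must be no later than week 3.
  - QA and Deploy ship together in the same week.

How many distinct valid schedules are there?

Splitting on Refactor: it can be week 1 (6), week 2 (6). Listing each branch's schedules as (QA, Scope, Audit, Deploy) by week number:
Refactor=week 1: (2,1,3,2) (2,1,4,2) (2,2,3,2) (2,2,4,2) (2,3,3,2) (2,3,4,2) — 6.
Refactor=week 2: (2,1,3,2) (2,1,4,2) (2,2,3,2) (2,2,4,2) (2,3,3,2) (2,3,4,2) — 6.
Summing: 6 + 6 = 12.

12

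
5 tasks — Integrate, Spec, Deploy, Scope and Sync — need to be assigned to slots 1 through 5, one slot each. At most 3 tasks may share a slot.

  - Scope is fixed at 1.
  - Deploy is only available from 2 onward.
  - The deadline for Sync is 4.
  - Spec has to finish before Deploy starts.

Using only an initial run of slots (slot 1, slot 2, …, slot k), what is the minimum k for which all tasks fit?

2 slots

The precedence chain requires at least 2 distinct slots.
With at most 3 per slot and 5 tasks, at least 2 slots are needed.
2 works (last occupied slot: 2): for example Spec=1; Deploy=2; Sync=2; Scope=1; Integrate=1.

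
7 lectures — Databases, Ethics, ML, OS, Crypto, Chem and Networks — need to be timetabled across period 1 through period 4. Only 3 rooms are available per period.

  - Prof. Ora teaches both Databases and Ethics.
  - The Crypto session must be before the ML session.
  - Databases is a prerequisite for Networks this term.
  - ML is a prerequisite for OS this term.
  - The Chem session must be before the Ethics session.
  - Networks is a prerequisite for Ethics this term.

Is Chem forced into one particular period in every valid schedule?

No

Chem can be period 1 (e.g. OS in period 3; ML in period 2; Databases in period 1; Chem in period 1; Ethics in period 3; Networks in period 2; Crypto in period 1) or period 2 (e.g. Databases -> period 1; Crypto -> period 1; ML -> period 2; Chem -> period 2; Networks -> period 2; OS -> period 3; Ethics -> period 3).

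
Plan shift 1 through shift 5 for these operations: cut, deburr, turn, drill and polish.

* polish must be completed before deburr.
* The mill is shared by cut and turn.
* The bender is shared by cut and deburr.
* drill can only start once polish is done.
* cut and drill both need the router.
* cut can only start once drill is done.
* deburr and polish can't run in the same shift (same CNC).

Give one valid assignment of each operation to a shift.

cut in shift 3, polish in shift 1, drill in shift 2, turn in shift 1, deburr in shift 2

Checking: polish(shift 1) before drill(shift 2); polish(shift 1) before deburr(shift 2); drill(shift 2) before cut(shift 3); deburr(shift 2) != polish(shift 1); cut(shift 3) != drill(shift 2); cut(shift 3) != deburr(shift 2); cut(shift 3) != turn(shift 1).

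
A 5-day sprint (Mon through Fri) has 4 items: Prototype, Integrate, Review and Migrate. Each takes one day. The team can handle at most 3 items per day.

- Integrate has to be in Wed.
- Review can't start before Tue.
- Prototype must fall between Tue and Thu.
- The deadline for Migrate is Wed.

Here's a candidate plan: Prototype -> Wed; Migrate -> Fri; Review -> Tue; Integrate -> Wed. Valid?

Invalid. The deadline for Migrate is Wed.

The deadline for Migrate is Wed — violated.
The team can handle at most 3 items per day — holds.
Prototype must fall between Tue and Thu — holds.
Review can't start before Tue — holds.
Integrate has to be in Wed — holds.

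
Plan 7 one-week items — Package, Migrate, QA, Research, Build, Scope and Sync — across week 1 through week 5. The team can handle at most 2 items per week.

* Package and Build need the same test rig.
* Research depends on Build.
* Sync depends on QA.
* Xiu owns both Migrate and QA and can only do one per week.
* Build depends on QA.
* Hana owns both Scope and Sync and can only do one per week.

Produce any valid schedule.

Research=week 3; Sync=week 2; Migrate=week 3; Scope=week 4; Build=week 2; Package=week 1; QA=week 1

Checking: Build(week 2) before Research(week 3); QA(week 1) before Build(week 2); QA(week 1) before Sync(week 2); Scope(week 4) != Sync(week 2); Migrate(week 3) != QA(week 1); Package(week 1) != Build(week 2); max 2 per week (cap 2).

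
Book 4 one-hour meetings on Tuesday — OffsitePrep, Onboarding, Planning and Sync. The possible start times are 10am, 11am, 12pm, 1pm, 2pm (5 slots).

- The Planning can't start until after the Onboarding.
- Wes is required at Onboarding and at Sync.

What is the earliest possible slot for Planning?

Precedence pushes Planning to at least 11am.
Planning at 11am is achievable: Planning in 11am; Onboarding in 10am; Sync in 11am; OffsitePrep in 10am.

11am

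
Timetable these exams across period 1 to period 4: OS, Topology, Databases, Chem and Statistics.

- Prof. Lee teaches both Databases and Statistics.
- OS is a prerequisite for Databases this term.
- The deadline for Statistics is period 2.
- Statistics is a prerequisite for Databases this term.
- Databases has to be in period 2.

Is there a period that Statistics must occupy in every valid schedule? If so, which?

period 1

Statistics's window is period 1–period 2.
Databases is fixed at period 2, and Statistics can't share a period with Databases.
So Statistics must be period 1.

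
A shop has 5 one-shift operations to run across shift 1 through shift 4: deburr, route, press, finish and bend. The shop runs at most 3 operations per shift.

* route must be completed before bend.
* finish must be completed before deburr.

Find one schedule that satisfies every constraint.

press in shift 1; route in shift 1; bend in shift 2; deburr in shift 2; finish in shift 1

Checking: route(shift 1) before bend(shift 2); finish(shift 1) before deburr(shift 2); max 3 per shift (cap 3).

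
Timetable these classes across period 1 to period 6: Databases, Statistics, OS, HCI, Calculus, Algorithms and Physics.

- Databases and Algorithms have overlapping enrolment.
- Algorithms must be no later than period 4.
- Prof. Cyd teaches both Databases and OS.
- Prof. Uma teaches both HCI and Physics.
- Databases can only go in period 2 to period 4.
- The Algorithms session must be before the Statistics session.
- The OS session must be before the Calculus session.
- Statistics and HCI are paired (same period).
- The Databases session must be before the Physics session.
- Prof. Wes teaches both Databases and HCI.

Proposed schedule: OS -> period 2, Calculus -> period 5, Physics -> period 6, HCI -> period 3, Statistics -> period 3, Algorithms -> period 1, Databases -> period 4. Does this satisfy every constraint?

The OS session must be before the Calculus session — holds.
Algorithms must be no later than period 4 — holds.
Databases can only go in period 2 to period 4 — holds.
The Algorithms session must be before the Statistics session — holds.
Prof. Uma teaches both HCI and Physics — holds.
Databases and Algorithms have overlapping enrolment — holds.
Prof. Wes teaches both Databases and HCI — holds.
Prof. Cyd teaches both Databases and OS — holds.
The Databases session must be before the Physics session — holds.
Statistics and HCI are paired (same period) — holds.

Yes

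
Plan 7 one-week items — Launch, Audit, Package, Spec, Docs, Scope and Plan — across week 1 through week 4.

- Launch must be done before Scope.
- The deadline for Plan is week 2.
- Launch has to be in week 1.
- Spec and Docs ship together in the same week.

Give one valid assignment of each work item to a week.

Launch -> week 1, Spec -> week 1, Plan -> week 1, Audit -> week 1, Scope -> week 2, Docs -> week 1, Package -> week 1

Checking: Launch(week 1) before Scope(week 2); Spec = Docs = week 1; Plan=week 1 in [week 1,week 2]; Launch=week 1 in [week 1,week 1].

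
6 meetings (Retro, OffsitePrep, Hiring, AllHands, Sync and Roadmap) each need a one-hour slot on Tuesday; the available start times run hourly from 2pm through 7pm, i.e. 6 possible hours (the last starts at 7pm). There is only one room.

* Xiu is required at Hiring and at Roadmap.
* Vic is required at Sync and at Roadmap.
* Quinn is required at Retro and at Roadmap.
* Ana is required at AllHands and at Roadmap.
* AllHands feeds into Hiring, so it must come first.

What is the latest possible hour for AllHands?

6pm

Downstream work caps AllHands at 6pm.
AllHands at 6pm is achievable: Retro -> 2pm, OffsitePrep -> 3pm, Roadmap -> 5pm, Hiring -> 7pm, Sync -> 4pm, AllHands -> 6pm.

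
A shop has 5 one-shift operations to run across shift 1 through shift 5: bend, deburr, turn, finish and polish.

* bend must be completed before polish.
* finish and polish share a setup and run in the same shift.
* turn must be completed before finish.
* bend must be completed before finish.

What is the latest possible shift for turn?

shift 4

Downstream work caps turn at shift 4.
turn at shift 4 is achievable: turn -> shift 4, deburr -> shift 1, polish -> shift 5, bend -> shift 1, finish -> shift 5.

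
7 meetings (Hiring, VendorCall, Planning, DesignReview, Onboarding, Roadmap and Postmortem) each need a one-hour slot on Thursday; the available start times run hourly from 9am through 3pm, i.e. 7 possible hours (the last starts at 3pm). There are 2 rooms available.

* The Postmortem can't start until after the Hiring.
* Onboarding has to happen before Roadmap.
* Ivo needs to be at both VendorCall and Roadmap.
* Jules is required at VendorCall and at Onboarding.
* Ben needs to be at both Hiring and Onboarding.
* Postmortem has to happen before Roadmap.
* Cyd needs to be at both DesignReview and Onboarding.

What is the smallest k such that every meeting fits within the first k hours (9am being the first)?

The precedence chain requires at least 3 distinct hours.
With at most 2 per hour and 7 meetings, at least 4 hours are needed.
4 works (last occupied hour: 12pm): for example Postmortem -> 10am; Planning -> 11am; Hiring -> 9am; Onboarding -> 10am; VendorCall -> 9am; DesignReview -> 12pm; Roadmap -> 11am.

4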